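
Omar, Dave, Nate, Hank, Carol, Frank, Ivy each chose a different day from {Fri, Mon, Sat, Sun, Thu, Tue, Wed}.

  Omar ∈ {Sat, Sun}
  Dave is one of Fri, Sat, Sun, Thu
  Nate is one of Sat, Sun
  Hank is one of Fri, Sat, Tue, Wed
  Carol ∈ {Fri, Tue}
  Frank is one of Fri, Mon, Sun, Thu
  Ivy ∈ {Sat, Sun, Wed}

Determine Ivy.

Wed

The 7 variables draw from only 7 values {Fri, Mon, Sat, Sun, Thu, Tue, Wed}, so each is used; only Frank can be Mon, hence Frank = Mon.
Among the 6 still-open variables, Thu fits only Dave (and all 6 values in {Fri, Sat, Sun, Thu, Tue, Wed} must be used), so Dave = Thu.
The 2 variables Omar and Nate are confined to {Sat, Sun}, which locks those values in; drop them from Hank, Ivy.
So Ivy = Wed.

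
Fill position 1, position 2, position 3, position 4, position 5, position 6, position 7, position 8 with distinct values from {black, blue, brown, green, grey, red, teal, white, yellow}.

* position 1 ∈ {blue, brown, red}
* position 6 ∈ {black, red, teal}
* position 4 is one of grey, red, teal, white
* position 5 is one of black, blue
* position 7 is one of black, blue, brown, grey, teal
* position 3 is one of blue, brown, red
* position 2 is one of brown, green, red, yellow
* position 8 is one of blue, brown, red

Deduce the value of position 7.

The 3 variables position 1, position 3, position 8 are confined to {blue, brown, red}, which locks those values in; drop them from position 2, position 4, position 5, position 6, position 7.
position 5 has just one choice, so position 5 = black. So position 6, position 7 can't be black.
position 6's domain is down to {teal}, so position 6 = teal. So position 4, position 7 can't be teal.
So position 7 = grey.

grey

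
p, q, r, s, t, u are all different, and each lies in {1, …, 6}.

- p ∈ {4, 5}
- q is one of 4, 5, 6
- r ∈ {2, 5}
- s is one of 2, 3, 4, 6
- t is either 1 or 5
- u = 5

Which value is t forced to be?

1

u has just one choice, so u = 5. So p, q, r, t can't be 5.
So t = 1.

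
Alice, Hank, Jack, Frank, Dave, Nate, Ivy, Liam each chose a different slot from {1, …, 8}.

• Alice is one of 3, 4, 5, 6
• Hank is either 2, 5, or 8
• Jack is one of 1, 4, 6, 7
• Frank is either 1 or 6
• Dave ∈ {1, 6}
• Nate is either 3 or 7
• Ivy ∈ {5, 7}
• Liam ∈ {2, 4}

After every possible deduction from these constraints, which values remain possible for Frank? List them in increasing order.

1, 6

The 8 variables draw from only 8 values {1, 2, 3, 4, 5, 6, 7, 8}, so each is used; only Hank can be 8, hence Hank = 8.
The 7 still-open variables draw from only 7 values {1, 2, 3, 4, 5, 6, 7}, so each is used; only Liam can be 2, hence Liam = 2.
Frank and Dave between them cover only {1, 6} — a naked pair. Remove those values from Alice, Jack.
No further eliminations apply; Frank can still be any of 1, 6.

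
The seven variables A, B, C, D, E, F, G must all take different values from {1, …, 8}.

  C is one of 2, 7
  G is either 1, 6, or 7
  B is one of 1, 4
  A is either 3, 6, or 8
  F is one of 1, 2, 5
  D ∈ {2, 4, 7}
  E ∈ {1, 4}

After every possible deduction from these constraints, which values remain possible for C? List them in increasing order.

B and E share exactly the 2 values {1, 4}; by pigeonhole those values go to them, so strike 1, 4 from D, F, G.
The 2 variables C and D are confined to {2, 7}, which locks those values in; drop them from F, G.
F has just one choice, so F = 5.
That leaves G = 6. Strike 6 from A.
No further eliminations apply; C can still be any of 2, 7.

2, 7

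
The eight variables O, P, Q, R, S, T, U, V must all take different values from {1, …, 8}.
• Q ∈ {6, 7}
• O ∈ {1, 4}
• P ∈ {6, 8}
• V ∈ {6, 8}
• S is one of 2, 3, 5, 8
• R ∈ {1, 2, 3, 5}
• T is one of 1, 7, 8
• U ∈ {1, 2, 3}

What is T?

1

Among the 8 variables, 4 fits only O (and all 8 values in {1, 2, 3, 4, 5, 6, 7, 8} must be used), so O = 4.
P and V share exactly the 2 values {6, 8}; by pigeonhole those values go to them, so strike 6, 8 from Q, S, T.
Q must be 7 (only option left). Remove 7 from T.
So T = 1.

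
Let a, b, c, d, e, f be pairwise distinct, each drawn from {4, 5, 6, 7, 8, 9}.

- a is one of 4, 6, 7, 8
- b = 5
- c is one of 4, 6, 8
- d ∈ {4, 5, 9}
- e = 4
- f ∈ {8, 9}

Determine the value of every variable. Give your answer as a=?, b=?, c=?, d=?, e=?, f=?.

b has just one choice, so b = 5. Strike 5 from d.
e has just one choice, so e = 4. Eliminate 4 elsewhere: a, c, d.
d must be 9 (only option left). So f can't be 9.
f's domain is down to {8}, so f = 8. Strike 8 from a, c.
c must be 6 (only option left). Eliminate 6 elsewhere: a.
a has just one choice, so a = 7.

a=7, b=5, c=6, d=9, e=4, f=8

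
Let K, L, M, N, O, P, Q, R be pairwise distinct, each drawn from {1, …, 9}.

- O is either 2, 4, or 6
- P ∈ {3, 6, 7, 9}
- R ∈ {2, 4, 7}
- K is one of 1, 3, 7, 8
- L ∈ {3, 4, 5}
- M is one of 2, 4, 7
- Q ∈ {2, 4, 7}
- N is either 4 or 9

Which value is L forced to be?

5

The 3 variables M, Q, R are confined to {2, 4, 7}, which locks those values in; drop them from K, L, N, O, P.
N has just one choice, so N = 9. So P can't be 9.
O's domain is down to {6}, so O = 6. Remove 6 from P.
P must be 3 (only option left). Remove 3 from K, L.
So L = 5.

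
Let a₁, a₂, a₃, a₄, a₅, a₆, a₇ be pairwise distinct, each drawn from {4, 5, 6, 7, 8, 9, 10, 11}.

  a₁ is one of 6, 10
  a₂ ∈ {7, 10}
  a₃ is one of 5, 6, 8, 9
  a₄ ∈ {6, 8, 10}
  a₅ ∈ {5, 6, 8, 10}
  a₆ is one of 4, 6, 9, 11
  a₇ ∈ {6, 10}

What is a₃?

The 2 variables a₁ and a₇ are confined to {6, 10}, which locks those values in; drop them from a₂, a₃, a₄, a₅, a₆.
a₂ has just one choice, so a₂ = 7.
a₄'s domain is down to {8}, so a₄ = 8. Strike 8 from a₃, a₅.
That leaves a₅ = 5. Remove 5 from a₃.
So a₃ = 9.

9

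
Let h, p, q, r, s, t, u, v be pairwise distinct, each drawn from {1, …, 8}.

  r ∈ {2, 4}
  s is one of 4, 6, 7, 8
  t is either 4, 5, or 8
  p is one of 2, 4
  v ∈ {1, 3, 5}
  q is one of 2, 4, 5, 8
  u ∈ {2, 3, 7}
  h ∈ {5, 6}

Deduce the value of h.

6

The 8 variables draw from only 8 values {1, 2, 3, 4, 5, 6, 7, 8}, so each is used; only v can be 1, hence v = 1.
The 7 still-open variables draw from only 7 values {2, 3, 4, 5, 6, 7, 8}, so each is used; only u can be 3, hence u = 3.
Among the 6 still-open variables, 7 fits only s (and all 6 values in {2, 4, 5, 6, 7, 8} must be used), so s = 7.
The 5 still-open variables together cover exactly {2, 4, 5, 6, 8} — 5 values for 5 variables — and 6 appears only in h's list, so h = 6.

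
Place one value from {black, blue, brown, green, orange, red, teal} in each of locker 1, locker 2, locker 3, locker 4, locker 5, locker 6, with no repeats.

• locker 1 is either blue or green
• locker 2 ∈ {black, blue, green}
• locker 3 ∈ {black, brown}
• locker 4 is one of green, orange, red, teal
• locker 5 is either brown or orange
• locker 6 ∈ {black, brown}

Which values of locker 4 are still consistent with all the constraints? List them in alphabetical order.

locker 3 and locker 6 share exactly the 2 values {black, brown}; by pigeonhole those values go to them, so strike black, brown from locker 2, locker 5.
That leaves locker 5 = orange. Eliminate orange elsewhere: locker 4.
The 2 variables locker 1 and locker 2 are confined to {blue, green}, which locks those values in; drop them from locker 4.
No further eliminations apply; locker 4 can still be any of red, teal.

red, teal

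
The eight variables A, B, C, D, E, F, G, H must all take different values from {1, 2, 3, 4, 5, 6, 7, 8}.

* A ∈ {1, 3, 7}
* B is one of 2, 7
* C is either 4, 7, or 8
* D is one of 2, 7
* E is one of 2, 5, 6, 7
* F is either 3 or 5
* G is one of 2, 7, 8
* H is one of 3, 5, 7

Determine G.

The 8 variables draw from only 8 values {1, 2, 3, 4, 5, 6, 7, 8}, so each is used; only A can be 1, hence A = 1.
The 7 still-open variables draw from only 7 values {2, 3, 4, 5, 6, 7, 8}, so each is used; only C can be 4, hence C = 4.
Among the 6 still-open variables, 6 fits only E (and all 6 values in {2, 3, 5, 6, 7, 8} must be used), so E = 6.
The 5 still-open variables draw from only 5 values {2, 3, 5, 7, 8}, so each is used; only G can be 8, hence G = 8.

8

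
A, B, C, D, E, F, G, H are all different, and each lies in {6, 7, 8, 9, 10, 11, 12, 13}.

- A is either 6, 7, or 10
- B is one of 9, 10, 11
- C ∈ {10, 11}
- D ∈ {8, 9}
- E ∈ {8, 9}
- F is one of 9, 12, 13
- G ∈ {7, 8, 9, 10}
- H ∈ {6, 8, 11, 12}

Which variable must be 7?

G

The 8 variables draw from only 8 values {6, 7, 8, 9, 10, 11, 12, 13}, so each is used; only F can be 13, hence F = 13.
Among the 7 still-open variables, 12 fits only H (and all 7 values in {6, 7, 8, 9, 10, 11, 12} must be used), so H = 12.
The 6 still-open variables draw from only 6 values {6, 7, 8, 9, 10, 11}, so each is used; only A can be 6, hence A = 6.
The 5 still-open variables draw from only 5 values {7, 8, 9, 10, 11}, so each is used; only G can be 7, hence G = 7.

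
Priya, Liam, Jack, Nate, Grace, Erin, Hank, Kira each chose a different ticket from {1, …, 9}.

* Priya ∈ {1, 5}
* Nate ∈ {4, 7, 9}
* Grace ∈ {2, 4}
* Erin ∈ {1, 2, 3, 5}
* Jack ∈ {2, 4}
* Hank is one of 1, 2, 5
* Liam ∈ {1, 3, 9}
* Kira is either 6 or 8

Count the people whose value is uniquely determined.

3

Jack and Grace share exactly the 2 values {2, 4}; by pigeonhole those values go to them, so strike 2, 4 from Nate, Erin, Hank.
Priya and Hank share exactly the 2 values {1, 5}; by pigeonhole those values go to them, so strike 1, 5 from Liam, Erin.
That leaves Erin = 3. Strike 3 from Liam.
Liam's domain is down to {9}, so Liam = 9. Eliminate 9 elsewhere: Nate.
Nate's domain is down to {7}, so Nate = 7.
Determined: Liam=9, Nate=7, Erin=3. The other people each still have more than one consistent value. That makes 3.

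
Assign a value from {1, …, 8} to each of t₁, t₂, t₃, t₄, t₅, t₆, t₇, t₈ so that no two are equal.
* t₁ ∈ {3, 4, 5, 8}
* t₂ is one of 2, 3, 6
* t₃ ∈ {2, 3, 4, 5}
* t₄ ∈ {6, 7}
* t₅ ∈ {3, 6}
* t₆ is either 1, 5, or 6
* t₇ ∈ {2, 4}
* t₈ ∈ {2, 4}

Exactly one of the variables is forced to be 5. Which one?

The 8 variables together cover exactly {1, 2, 3, 4, 5, 6, 7, 8} — 8 values for 8 variables — and 1 appears only in t₆'s list, so t₆ = 1.
Among the 7 still-open variables, 7 fits only t₄ (and all 7 values in {2, 3, 4, 5, 6, 7, 8} must be used), so t₄ = 7.
Among the 6 still-open variables, 8 fits only t₁ (and all 6 values in {2, 3, 4, 5, 6, 8} must be used), so t₁ = 8.
The 5 still-open variables draw from only 5 values {2, 3, 4, 5, 6}, so each is used; only t₃ can be 5, hence t₃ = 5.

t₃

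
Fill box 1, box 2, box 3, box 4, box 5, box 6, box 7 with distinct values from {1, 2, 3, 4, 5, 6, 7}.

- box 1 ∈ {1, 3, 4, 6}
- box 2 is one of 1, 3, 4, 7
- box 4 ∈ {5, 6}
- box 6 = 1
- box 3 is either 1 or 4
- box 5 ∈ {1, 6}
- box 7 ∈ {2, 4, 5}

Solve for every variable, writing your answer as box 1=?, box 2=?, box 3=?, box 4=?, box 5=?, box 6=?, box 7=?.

box 1=3, box 2=7, box 3=4, box 4=5, box 5=6, box 6=1, box 7=2

box 6 has just one choice, so box 6 = 1. Eliminate 1 elsewhere: box 1, box 2, box 3, box 5.
box 3 must be 4 (only option left). Eliminate 4 elsewhere: box 1, box 2, box 7.
box 5's domain is down to {6}, so box 5 = 6. Eliminate 6 elsewhere: box 1, box 4.
box 1 has just one choice, so box 1 = 3. Eliminate 3 elsewhere: box 2.
box 2 must be 7 (only option left).
box 4's domain is down to {5}, so box 4 = 5. So box 7 can't be 5.
That leaves box 7 = 2.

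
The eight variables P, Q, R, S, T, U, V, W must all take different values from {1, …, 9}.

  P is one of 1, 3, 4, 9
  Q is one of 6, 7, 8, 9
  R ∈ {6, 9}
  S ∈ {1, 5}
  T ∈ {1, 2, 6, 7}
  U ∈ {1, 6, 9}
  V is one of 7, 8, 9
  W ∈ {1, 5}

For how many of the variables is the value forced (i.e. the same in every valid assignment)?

1

S and W between them cover only {1, 5} — a naked pair. Remove those values from P, T, U.
R and U between them cover only {6, 9} — a naked pair. Remove those values from P, Q, T, V.
Q and V between them cover only {7, 8} — a naked pair. Remove those values from T.
T's domain is down to {2}, so T = 2.
Determined: T=2. The other variables each still have more than one consistent value. That makes 1.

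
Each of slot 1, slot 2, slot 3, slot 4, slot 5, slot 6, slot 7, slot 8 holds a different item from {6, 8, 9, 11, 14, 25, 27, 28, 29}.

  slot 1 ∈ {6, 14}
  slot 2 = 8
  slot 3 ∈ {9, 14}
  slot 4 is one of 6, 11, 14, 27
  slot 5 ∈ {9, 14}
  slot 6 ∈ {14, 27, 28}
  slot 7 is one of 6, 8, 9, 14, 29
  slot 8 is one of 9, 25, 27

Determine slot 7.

29

slot 2 has just one choice, so slot 2 = 8. Remove 8 from slot 7.
slot 3 and slot 5 share exactly the 2 values {9, 14}; by pigeonhole those values go to them, so strike 9, 14 from slot 1, slot 4, slot 6, slot 7, slot 8.
slot 1 must be 6 (only option left). Eliminate 6 elsewhere: slot 4, slot 7.
So slot 7 = 29.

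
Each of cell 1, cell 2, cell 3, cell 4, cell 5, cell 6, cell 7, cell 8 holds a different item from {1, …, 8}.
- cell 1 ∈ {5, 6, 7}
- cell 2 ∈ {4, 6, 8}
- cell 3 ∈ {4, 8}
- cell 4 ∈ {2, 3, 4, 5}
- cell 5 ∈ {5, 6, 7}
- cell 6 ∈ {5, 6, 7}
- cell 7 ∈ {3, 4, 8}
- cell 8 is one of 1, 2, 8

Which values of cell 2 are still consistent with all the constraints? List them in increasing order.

The 8 variables draw from only 8 values {1, 2, 3, 4, 5, 6, 7, 8}, so each is used; only cell 8 can be 1, hence cell 8 = 1.
The 7 still-open variables draw from only 7 values {2, 3, 4, 5, 6, 7, 8}, so each is used; only cell 4 can be 2, hence cell 4 = 2.
The 6 still-open variables together cover exactly {3, 4, 5, 6, 7, 8} — 6 values for 6 variables — and 3 appears only in cell 7's list, so cell 7 = 3.
cell 1, cell 5, cell 6 between them cover only {5, 6, 7} — a naked triple. Remove those values from cell 2.
No further eliminations apply; cell 2 can still be any of 4, 8.

4, 8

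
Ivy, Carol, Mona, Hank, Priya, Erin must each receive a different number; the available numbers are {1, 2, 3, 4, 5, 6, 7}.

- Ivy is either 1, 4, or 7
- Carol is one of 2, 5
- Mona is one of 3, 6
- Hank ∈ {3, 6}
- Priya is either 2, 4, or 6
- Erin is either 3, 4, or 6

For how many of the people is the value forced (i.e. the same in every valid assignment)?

3

Mona and Hank between them cover only {3, 6} — a naked pair. Remove those values from Priya, Erin.
Erin's domain is down to {4}, so Erin = 4. So Ivy, Priya can't be 4.
That leaves Priya = 2. Eliminate 2 elsewhere: Carol.
Carol's domain is down to {5}, so Carol = 5.
Determined: Carol=5, Priya=2, Erin=4. The other people each still have more than one consistent value. That makes 3.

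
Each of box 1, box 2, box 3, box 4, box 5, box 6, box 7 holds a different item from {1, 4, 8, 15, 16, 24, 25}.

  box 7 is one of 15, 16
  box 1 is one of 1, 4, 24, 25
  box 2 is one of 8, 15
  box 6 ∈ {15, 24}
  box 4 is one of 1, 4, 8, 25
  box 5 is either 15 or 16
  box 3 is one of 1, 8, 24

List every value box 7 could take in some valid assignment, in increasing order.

15, 16

box 5 and box 7 share exactly the 2 values {15, 16}; by pigeonhole those values go to them, so strike 15, 16 from box 2, box 6.
box 2 has just one choice, so box 2 = 8. Strike 8 from box 3, box 4.
box 6 must be 24 (only option left). Strike 24 from box 1, box 3.
box 3's domain is down to {1}, so box 3 = 1. Remove 1 from box 1, box 4.
No further eliminations apply; box 7 can still be any of 15, 16.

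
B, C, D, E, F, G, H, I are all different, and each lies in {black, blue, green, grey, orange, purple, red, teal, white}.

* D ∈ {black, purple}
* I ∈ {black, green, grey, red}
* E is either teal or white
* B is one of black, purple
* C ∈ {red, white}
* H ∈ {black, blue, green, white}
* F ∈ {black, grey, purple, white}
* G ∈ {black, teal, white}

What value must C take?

Among the 8 variables, blue fits only H (and all 8 values in {black, blue, green, grey, purple, red, teal, white} must be used), so H = blue.
The 7 still-open variables together cover exactly {black, green, grey, purple, red, teal, white} — 7 values for 7 variables — and green appears only in I's list, so I = green.
Among the 6 still-open variables, grey fits only F (and all 6 values in {black, grey, purple, red, teal, white} must be used), so F = grey.
Among the 5 still-open variables, red fits only C (and all 5 values in {black, purple, red, teal, white} must be used), so C = red.

red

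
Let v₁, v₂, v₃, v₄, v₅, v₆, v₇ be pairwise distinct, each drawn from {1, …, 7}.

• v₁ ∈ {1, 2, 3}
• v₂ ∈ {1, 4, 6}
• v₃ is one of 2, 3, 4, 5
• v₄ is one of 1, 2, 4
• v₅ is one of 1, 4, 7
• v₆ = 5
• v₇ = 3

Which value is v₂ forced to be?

v₆ has just one choice, so v₆ = 5. Remove 5 from v₃.
That leaves v₇ = 3. Remove 3 from v₁, v₃.
The 5 still-open variables together cover exactly {1, 2, 4, 6, 7} — 5 values for 5 variables — and 6 appears only in v₂'s list, so v₂ = 6.

6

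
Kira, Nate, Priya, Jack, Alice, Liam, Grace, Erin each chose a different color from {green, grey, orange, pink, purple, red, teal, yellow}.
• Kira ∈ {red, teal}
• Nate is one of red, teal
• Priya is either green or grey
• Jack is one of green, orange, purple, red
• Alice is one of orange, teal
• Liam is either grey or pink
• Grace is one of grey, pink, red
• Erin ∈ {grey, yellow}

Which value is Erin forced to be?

yellow

The 8 variables together cover exactly {green, grey, orange, pink, purple, red, teal, yellow} — 8 values for 8 variables — and purple appears only in Jack's list, so Jack = purple.
The 7 still-open variables together cover exactly {green, grey, orange, pink, red, teal, yellow} — 7 values for 7 variables — and green appears only in Priya's list, so Priya = green.
Among the 6 still-open variables, orange fits only Alice (and all 6 values in {grey, orange, pink, red, teal, yellow} must be used), so Alice = orange.
The 5 still-open variables draw from only 5 values {grey, pink, red, teal, yellow}, so each is used; only Erin can be yellow, hence Erin = yellow.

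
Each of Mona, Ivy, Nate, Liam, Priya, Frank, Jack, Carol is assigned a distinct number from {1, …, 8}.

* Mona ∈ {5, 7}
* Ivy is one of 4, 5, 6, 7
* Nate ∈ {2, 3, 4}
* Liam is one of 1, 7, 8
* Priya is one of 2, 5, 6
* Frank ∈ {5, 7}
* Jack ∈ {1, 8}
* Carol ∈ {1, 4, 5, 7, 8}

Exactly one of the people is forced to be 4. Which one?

Carol

The 8 variables draw from only 8 values {1, 2, 3, 4, 5, 6, 7, 8}, so each is used; only Nate can be 3, hence Nate = 3.
The 7 still-open variables draw from only 7 values {1, 2, 4, 5, 6, 7, 8}, so each is used; only Priya can be 2, hence Priya = 2.
The 6 still-open variables draw from only 6 values {1, 4, 5, 6, 7, 8}, so each is used; only Ivy can be 6, hence Ivy = 6.
The 5 still-open variables draw from only 5 values {1, 4, 5, 7, 8}, so each is used; only Carol can be 4, hence Carol = 4.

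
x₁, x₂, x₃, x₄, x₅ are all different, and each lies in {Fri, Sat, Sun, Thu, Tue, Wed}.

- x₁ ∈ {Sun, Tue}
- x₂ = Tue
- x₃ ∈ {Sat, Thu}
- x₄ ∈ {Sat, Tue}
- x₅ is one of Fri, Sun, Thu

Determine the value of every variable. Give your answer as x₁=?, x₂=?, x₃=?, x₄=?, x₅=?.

x₁=Sun, x₂=Tue, x₃=Thu, x₄=Sat, x₅=Fri

x₂ has just one choice, so x₂ = Tue. Remove Tue from x₁, x₄.
x₄ must be Sat (only option left). Strike Sat from x₃.
That leaves x₁ = Sun. Remove Sun from x₅.
x₃'s domain is down to {Thu}, so x₃ = Thu. Strike Thu from x₅.
That leaves x₅ = Fri.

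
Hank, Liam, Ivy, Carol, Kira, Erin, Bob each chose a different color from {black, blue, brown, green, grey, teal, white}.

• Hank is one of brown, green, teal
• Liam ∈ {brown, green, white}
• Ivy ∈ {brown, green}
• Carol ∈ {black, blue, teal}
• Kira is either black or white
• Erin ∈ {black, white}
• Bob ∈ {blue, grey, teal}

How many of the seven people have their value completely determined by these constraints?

Among the 7 variables, grey fits only Bob (and all 7 values in {black, blue, brown, green, grey, teal, white} must be used), so Bob = grey.
The 6 still-open variables draw from only 6 values {black, blue, brown, green, teal, white}, so each is used; only Carol can be blue, hence Carol = blue.
Among the 5 still-open variables, teal fits only Hank (and all 5 values in {black, brown, green, teal, white} must be used), so Hank = teal.
Kira and Erin share exactly the 2 values {black, white}; by pigeonhole those values go to them, so strike black, white from Liam.
Determined: Hank=teal, Carol=blue, Bob=grey. The other people each still have more than one consistent value. That makes 3.

3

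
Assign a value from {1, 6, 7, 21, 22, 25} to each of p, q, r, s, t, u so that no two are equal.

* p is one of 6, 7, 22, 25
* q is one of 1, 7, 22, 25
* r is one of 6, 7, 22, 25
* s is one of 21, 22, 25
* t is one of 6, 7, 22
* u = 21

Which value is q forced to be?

1

u must be 21 (only option left). Eliminate 21 elsewhere: s.
Among the 5 still-open variables, 1 fits only q (and all 5 values in {1, 6, 7, 22, 25} must be used), so q = 1.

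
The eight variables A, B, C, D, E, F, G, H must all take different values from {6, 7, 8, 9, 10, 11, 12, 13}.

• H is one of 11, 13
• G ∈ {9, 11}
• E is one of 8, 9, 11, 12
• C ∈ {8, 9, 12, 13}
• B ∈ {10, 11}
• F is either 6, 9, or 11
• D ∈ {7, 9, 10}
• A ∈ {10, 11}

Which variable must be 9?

G

The 8 variables together cover exactly {6, 7, 8, 9, 10, 11, 12, 13} — 8 values for 8 variables — and 6 appears only in F's list, so F = 6.
The 7 still-open variables draw from only 7 values {7, 8, 9, 10, 11, 12, 13}, so each is used; only D can be 7, hence D = 7.
A and B between them cover only {10, 11} — a naked pair. Remove those values from E, G, H.
So 9 goes to G.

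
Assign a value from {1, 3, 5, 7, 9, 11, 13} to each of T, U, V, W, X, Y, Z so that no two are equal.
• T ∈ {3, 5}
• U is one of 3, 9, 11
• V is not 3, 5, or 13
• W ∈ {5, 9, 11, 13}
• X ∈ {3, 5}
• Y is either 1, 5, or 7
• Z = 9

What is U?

Z's domain is down to {9}, so Z = 9. So U, V, W can't be 9.
The 6 still-open variables draw from only 6 values {1, 3, 5, 7, 11, 13}, so each is used; only W can be 13, hence W = 13.
T and X share exactly the 2 values {3, 5}; by pigeonhole those values go to them, so strike 3, 5 from U, Y.
So U = 11.

11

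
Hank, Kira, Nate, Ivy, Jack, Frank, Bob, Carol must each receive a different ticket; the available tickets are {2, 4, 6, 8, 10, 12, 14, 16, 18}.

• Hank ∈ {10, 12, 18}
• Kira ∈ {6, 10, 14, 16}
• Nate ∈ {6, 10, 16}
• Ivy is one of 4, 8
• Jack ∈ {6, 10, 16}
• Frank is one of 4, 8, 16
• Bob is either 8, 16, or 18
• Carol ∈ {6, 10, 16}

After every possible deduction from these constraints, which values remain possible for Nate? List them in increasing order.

6, 10, 16

Among the 8 variables, 12 fits only Hank (and all 8 values in {4, 6, 8, 10, 12, 14, 16, 18} must be used), so Hank = 12.
Among the 7 still-open variables, 14 fits only Kira (and all 7 values in {4, 6, 8, 10, 14, 16, 18} must be used), so Kira = 14.
The 6 still-open variables draw from only 6 values {4, 6, 8, 10, 16, 18}, so each is used; only Bob can be 18, hence Bob = 18.
Nate, Jack, Carol between them cover only {6, 10, 16} — a naked triple. Remove those values from Frank.
No further eliminations apply; Nate can still be any of 6, 10, 16.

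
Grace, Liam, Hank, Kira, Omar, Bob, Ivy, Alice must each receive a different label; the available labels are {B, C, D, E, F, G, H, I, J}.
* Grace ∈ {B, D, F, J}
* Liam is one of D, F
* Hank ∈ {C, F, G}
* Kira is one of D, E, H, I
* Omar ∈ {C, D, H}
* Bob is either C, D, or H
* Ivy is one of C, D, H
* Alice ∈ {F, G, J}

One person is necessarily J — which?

Omar, Bob, Ivy between them cover only {C, D, H} — a naked triple. Remove those values from Grace, Liam, Hank, Kira.
Liam has just one choice, so Liam = F. Strike F from Grace, Hank, Alice.
That leaves Hank = G. Remove G from Alice.
So J goes to Alice.

Alice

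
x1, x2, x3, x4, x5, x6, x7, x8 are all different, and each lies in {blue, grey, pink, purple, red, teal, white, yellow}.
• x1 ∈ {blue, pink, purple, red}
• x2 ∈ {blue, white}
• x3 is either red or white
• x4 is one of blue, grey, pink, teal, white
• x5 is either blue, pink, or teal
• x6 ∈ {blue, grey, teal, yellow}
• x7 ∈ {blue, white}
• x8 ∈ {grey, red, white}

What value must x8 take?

grey

Among the 8 variables, purple fits only x1 (and all 8 values in {blue, grey, pink, purple, red, teal, white, yellow} must be used), so x1 = purple.
The 7 still-open variables together cover exactly {blue, grey, pink, red, teal, white, yellow} — 7 values for 7 variables — and yellow appears only in x6's list, so x6 = yellow.
x2 and x7 between them cover only {blue, white} — a naked pair. Remove those values from x3, x4, x5, x8.
x3 has just one choice, so x3 = red. Eliminate red elsewhere: x8.
So x8 = grey.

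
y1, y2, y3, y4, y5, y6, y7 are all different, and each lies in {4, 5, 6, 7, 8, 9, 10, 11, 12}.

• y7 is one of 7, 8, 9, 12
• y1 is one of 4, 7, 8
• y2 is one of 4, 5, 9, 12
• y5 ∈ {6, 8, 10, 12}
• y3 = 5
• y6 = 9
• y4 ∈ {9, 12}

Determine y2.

4

y3 must be 5 (only option left). Remove 5 from y2.
y6 must be 9 (only option left). Strike 9 from y2, y4, y7.
y4's domain is down to {12}, so y4 = 12. Remove 12 from y2, y5, y7.
So y2 = 4.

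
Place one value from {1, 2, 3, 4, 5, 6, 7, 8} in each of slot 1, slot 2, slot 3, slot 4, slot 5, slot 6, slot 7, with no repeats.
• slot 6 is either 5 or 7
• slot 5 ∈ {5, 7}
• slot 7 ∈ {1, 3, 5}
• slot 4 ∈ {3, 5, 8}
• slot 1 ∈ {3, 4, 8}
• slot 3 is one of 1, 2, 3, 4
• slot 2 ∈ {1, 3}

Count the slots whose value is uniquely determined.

3

Among the 7 variables, 2 fits only slot 3 (and all 7 values in {1, 2, 3, 4, 5, 7, 8} must be used), so slot 3 = 2.
The 6 still-open variables draw from only 6 values {1, 3, 4, 5, 7, 8}, so each is used; only slot 1 can be 4, hence slot 1 = 4.
The 5 still-open variables together cover exactly {1, 3, 5, 7, 8} — 5 values for 5 variables — and 8 appears only in slot 4's list, so slot 4 = 8.
The 2 variables slot 5 and slot 6 are confined to {5, 7}, which locks those values in; drop them from slot 7.
Determined: slot 1=4, slot 3=2, slot 4=8. The other slots each still have more than one consistent value. That makes 3.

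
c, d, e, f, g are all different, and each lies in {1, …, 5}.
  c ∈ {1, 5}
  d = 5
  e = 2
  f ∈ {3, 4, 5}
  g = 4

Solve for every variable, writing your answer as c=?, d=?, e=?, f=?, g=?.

c=1, d=5, e=2, f=3, g=4

d must be 5 (only option left). Remove 5 from c, f.
e has just one choice, so e = 2.
g's domain is down to {4}, so g = 4. Eliminate 4 elsewhere: f.
That leaves c = 1.
f's domain is down to {3}, so f = 3.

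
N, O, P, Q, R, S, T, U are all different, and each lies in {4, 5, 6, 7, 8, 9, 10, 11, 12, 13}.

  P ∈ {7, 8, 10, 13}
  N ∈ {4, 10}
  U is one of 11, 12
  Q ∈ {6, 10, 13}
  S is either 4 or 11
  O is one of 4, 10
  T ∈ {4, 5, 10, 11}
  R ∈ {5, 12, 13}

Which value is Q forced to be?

6

N and O share exactly the 2 values {4, 10}; by pigeonhole those values go to them, so strike 4, 10 from P, Q, S, T.
S has just one choice, so S = 11. Remove 11 from T, U.
T must be 5 (only option left). Strike 5 from R.
U must be 12 (only option left). Eliminate 12 elsewhere: R.
That leaves R = 13. Strike 13 from P, Q.
So Q = 6.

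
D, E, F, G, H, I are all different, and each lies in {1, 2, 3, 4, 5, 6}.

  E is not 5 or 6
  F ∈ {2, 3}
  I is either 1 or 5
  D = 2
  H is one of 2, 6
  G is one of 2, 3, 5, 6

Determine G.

5

D must be 2 (only option left). Remove 2 from E, F, G, H.
F has just one choice, so F = 3. Strike 3 from E, G.
H's domain is down to {6}, so H = 6. Strike 6 from G.
So G = 5.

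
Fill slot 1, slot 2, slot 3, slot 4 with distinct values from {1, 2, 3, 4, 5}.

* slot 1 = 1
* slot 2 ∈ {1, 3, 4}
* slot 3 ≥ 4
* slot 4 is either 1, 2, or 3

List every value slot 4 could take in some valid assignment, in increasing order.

2, 3

slot 1 has just one choice, so slot 1 = 1. Eliminate 1 elsewhere: slot 2, slot 4.
No further eliminations apply; slot 4 can still be any of 2, 3.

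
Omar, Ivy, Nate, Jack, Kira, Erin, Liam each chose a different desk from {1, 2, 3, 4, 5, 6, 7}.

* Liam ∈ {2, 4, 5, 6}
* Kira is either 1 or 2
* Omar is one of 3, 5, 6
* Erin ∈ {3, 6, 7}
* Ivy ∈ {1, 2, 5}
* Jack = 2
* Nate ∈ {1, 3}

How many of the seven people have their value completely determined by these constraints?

Jack must be 2 (only option left). Eliminate 2 elsewhere: Ivy, Kira, Liam.
Kira must be 1 (only option left). Eliminate 1 elsewhere: Ivy, Nate.
That leaves Ivy = 5. Remove 5 from Omar, Liam.
Nate has just one choice, so Nate = 3. So Omar, Erin can't be 3.
Omar must be 6 (only option left). Eliminate 6 elsewhere: Erin, Liam.
Erin must be 7 (only option left).
Liam has just one choice, so Liam = 4.
Every person is fixed: Omar=6, Ivy=5, Nate=3, Jack=2, Kira=1, Erin=7, Liam=4. That makes 7.

7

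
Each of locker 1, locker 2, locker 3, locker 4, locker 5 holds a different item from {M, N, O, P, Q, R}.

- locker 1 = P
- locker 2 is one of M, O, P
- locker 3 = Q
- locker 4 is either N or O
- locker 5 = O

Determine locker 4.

locker 1 has just one choice, so locker 1 = P. So locker 2 can't be P.
That leaves locker 3 = Q.
locker 5 has just one choice, so locker 5 = O. Remove O from locker 2, locker 4.
So locker 4 = N.

N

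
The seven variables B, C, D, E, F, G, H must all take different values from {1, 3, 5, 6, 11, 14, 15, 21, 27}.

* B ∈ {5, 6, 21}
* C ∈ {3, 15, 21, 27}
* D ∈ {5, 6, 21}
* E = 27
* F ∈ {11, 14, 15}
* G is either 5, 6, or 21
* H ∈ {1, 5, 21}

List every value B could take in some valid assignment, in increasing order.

E's domain is down to {27}, so E = 27. Eliminate 27 elsewhere: C.
B, D, G between them cover only {5, 6, 21} — a naked triple. Remove those values from C, H.
H's domain is down to {1}, so H = 1.
No further eliminations apply; B can still be any of 5, 6, 21.

5, 6, 21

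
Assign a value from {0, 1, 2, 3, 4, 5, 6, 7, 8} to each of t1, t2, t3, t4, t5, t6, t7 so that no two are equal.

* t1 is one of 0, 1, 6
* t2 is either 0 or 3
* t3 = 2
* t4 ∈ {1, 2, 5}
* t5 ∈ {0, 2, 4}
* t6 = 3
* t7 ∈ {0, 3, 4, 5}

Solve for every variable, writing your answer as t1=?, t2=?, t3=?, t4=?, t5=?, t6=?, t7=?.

t3 has just one choice, so t3 = 2. Remove 2 from t4, t5.
t6 has just one choice, so t6 = 3. Eliminate 3 elsewhere: t2, t7.
t2 has just one choice, so t2 = 0. Eliminate 0 elsewhere: t1, t5, t7.
t5 must be 4 (only option left). Strike 4 from t7.
t7 has just one choice, so t7 = 5. So t4 can't be 5.
t4 must be 1 (only option left). Remove 1 from t1.
t1 must be 6 (only option left).

t1=6, t2=0, t3=2, t4=1, t5=4, t6=3, t7=5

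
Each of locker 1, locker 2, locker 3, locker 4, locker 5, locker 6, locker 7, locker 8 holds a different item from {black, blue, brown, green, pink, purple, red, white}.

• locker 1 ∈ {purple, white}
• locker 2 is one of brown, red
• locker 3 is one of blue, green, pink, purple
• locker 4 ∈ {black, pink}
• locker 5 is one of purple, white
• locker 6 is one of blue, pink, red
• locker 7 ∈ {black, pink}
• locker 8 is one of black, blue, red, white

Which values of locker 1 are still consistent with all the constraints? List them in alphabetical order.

Among the 8 variables, brown fits only locker 2 (and all 8 values in {black, blue, brown, green, pink, purple, red, white} must be used), so locker 2 = brown.
The 7 still-open variables together cover exactly {black, blue, green, pink, purple, red, white} — 7 values for 7 variables — and green appears only in locker 3's list, so locker 3 = green.
The 2 variables locker 1 and locker 5 are confined to {purple, white}, which locks those values in; drop them from locker 8.
locker 4 and locker 7 share exactly the 2 values {black, pink}; by pigeonhole those values go to them, so strike black, pink from locker 6, locker 8.
No further eliminations apply; locker 1 can still be any of purple, white.

purple, white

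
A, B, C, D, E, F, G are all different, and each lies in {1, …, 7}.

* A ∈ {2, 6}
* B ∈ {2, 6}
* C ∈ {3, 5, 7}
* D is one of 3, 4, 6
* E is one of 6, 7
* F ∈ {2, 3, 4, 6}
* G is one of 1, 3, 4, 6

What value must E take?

7

The 7 variables draw from only 7 values {1, 2, 3, 4, 5, 6, 7}, so each is used; only G can be 1, hence G = 1.
The 6 still-open variables together cover exactly {2, 3, 4, 5, 6, 7} — 6 values for 6 variables — and 5 appears only in C's list, so C = 5.
The 5 still-open variables draw from only 5 values {2, 3, 4, 6, 7}, so each is used; only E can be 7, hence E = 7.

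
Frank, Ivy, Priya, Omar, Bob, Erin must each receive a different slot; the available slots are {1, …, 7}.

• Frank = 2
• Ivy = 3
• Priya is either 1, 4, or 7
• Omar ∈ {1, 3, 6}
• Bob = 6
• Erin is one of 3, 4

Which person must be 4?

Erin

Frank has just one choice, so Frank = 2.
Ivy's domain is down to {3}, so Ivy = 3. Strike 3 from Omar, Erin.
So 4 goes to Erin.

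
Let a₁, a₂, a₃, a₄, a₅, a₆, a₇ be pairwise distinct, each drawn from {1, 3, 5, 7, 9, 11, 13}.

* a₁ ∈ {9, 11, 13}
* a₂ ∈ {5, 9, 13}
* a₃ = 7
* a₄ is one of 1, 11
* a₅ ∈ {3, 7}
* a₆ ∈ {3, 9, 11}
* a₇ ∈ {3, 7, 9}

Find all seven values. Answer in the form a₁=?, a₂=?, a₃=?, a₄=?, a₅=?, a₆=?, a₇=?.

a₁=13, a₂=5, a₃=7, a₄=1, a₅=3, a₆=11, a₇=9

a₃'s domain is down to {7}, so a₃ = 7. Strike 7 from a₅, a₇.
a₅ has just one choice, so a₅ = 3. Eliminate 3 elsewhere: a₆, a₇.
That leaves a₇ = 9. Remove 9 from a₁, a₂, a₆.
That leaves a₆ = 11. Eliminate 11 elsewhere: a₁, a₄.
a₁ must be 13 (only option left). Remove 13 from a₂.
a₂ must be 5 (only option left).
That leaves a₄ = 1.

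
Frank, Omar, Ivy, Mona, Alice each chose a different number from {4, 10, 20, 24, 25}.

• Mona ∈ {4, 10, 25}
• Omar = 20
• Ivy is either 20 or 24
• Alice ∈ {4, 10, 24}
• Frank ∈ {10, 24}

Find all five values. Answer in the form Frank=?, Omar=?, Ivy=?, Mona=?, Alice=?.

Frank=10, Omar=20, Ivy=24, Mona=25, Alice=4

Omar's domain is down to {20}, so Omar = 20. Eliminate 20 elsewhere: Ivy.
Ivy has just one choice, so Ivy = 24. So Frank, Alice can't be 24.
Frank's domain is down to {10}, so Frank = 10. Strike 10 from Mona, Alice.
Alice must be 4 (only option left). Strike 4 from Mona.
Mona must be 25 (only option left).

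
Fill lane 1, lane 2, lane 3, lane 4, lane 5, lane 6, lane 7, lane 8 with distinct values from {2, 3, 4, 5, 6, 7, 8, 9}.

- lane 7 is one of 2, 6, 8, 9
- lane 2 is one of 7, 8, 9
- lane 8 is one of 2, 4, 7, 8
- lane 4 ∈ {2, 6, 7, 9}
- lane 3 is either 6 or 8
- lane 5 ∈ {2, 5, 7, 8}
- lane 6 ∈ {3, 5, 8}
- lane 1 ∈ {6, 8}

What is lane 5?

Among the 8 variables, 3 fits only lane 6 (and all 8 values in {2, 3, 4, 5, 6, 7, 8, 9} must be used), so lane 6 = 3.
The 7 still-open variables together cover exactly {2, 4, 5, 6, 7, 8, 9} — 7 values for 7 variables — and 4 appears only in lane 8's list, so lane 8 = 4.
Among the 6 still-open variables, 5 fits only lane 5 (and all 6 values in {2, 5, 6, 7, 8, 9} must be used), so lane 5 = 5.

5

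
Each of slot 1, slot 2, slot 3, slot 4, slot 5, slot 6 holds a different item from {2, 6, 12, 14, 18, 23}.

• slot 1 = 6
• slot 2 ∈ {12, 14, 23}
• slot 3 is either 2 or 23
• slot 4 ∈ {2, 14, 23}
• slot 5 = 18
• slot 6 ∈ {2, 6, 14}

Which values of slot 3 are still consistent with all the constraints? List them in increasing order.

slot 1's domain is down to {6}, so slot 1 = 6. Strike 6 from slot 6.
That leaves slot 5 = 18.
The 4 still-open variables together cover exactly {2, 12, 14, 23} — 4 values for 4 variables — and 12 appears only in slot 2's list, so slot 2 = 12.
No further eliminations apply; slot 3 can still be any of 2, 23.

2, 23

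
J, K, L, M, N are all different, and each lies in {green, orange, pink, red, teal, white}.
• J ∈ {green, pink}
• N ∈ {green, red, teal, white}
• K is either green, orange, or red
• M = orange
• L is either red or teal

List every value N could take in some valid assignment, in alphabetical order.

M must be orange (only option left). Eliminate orange elsewhere: K.
No further eliminations apply; N can still be any of green, red, teal, white.

green, red, teal, white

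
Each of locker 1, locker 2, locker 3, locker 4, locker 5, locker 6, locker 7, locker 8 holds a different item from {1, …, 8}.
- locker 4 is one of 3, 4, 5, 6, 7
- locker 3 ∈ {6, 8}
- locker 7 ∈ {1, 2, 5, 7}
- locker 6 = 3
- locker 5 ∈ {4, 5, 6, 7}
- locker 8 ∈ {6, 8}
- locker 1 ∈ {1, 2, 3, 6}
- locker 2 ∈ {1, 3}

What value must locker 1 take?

2

locker 6 must be 3 (only option left). Eliminate 3 elsewhere: locker 1, locker 2, locker 4.
That leaves locker 2 = 1. Eliminate 1 elsewhere: locker 1, locker 7.
The 2 variables locker 3 and locker 8 are confined to {6, 8}, which locks those values in; drop them from locker 1, locker 4, locker 5.
So locker 1 = 2.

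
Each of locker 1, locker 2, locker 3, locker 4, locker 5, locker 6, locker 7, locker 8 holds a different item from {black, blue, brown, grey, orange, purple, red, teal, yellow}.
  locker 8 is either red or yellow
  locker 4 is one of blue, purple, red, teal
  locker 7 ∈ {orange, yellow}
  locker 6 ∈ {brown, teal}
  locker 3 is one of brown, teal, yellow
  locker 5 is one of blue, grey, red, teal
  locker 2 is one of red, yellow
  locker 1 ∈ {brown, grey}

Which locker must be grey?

The 8 variables together cover exactly {blue, brown, grey, orange, purple, red, teal, yellow} — 8 values for 8 variables — and orange appears only in locker 7's list, so locker 7 = orange.
Among the 7 still-open variables, purple fits only locker 4 (and all 7 values in {blue, brown, grey, purple, red, teal, yellow} must be used), so locker 4 = purple.
Among the 6 still-open variables, blue fits only locker 5 (and all 6 values in {blue, brown, grey, red, teal, yellow} must be used), so locker 5 = blue.
The 5 still-open variables draw from only 5 values {brown, grey, red, teal, yellow}, so each is used; only locker 1 can be grey, hence locker 1 = grey.

locker 1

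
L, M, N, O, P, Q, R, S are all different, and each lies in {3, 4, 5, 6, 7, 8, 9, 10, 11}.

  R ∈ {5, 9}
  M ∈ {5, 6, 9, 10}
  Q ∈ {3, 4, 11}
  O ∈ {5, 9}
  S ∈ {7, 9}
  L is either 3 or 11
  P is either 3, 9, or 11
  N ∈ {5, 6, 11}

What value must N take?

Among the 8 variables, 4 fits only Q (and all 8 values in {3, 4, 5, 6, 7, 9, 10, 11} must be used), so Q = 4.
The 7 still-open variables together cover exactly {3, 5, 6, 7, 9, 10, 11} — 7 values for 7 variables — and 7 appears only in S's list, so S = 7.
The 6 still-open variables draw from only 6 values {3, 5, 6, 9, 10, 11}, so each is used; only M can be 10, hence M = 10.
The 5 still-open variables draw from only 5 values {3, 5, 6, 9, 11}, so each is used; only N can be 6, hence N = 6.

6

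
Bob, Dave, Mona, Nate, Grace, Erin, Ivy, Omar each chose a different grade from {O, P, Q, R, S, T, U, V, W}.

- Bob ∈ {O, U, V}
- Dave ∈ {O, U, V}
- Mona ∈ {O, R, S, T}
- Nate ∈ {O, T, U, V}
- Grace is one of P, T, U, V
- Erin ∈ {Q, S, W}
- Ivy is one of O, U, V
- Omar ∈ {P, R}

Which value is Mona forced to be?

S

The 3 variables Bob, Dave, Ivy are confined to {O, U, V}, which locks those values in; drop them from Mona, Nate, Grace.
Nate has just one choice, so Nate = T. Strike T from Mona, Grace.
Grace must be P (only option left). Strike P from Omar.
Omar's domain is down to {R}, so Omar = R. Strike R from Mona.
So Mona = S.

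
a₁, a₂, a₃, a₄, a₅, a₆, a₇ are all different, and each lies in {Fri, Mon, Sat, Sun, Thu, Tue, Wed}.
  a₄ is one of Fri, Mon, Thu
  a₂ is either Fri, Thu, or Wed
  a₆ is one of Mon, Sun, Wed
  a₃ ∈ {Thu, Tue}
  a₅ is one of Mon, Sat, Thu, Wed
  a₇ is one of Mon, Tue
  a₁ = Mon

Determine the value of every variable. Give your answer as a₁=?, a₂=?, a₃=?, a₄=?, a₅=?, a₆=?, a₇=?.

a₁=Mon, a₂=Wed, a₃=Thu, a₄=Fri, a₅=Sat, a₆=Sun, a₇=Tue

a₁ has just one choice, so a₁ = Mon. Strike Mon from a₄, a₅, a₆, a₇.
a₇'s domain is down to {Tue}, so a₇ = Tue. Strike Tue from a₃.
a₃'s domain is down to {Thu}, so a₃ = Thu. So a₂, a₄, a₅ can't be Thu.
That leaves a₄ = Fri. Remove Fri from a₂.
a₂ has just one choice, so a₂ = Wed. So a₅, a₆ can't be Wed.
a₅ has just one choice, so a₅ = Sat.
a₆ must be Sun (only option left).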